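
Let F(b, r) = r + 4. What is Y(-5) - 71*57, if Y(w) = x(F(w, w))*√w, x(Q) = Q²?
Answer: -4047 + I*√5 ≈ -4047.0 + 2.2361*I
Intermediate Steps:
F(b, r) = 4 + r
Y(w) = √w*(4 + w)² (Y(w) = (4 + w)²*√w = √w*(4 + w)²)
Y(-5) - 71*57 = √(-5)*(4 - 5)² - 71*57 = (I*√5)*(-1)² - 4047 = (I*√5)*1 - 4047 = I*√5 - 4047 = -4047 + I*√5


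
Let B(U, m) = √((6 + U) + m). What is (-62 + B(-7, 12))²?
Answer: (62 - √11)² ≈ 3443.7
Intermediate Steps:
B(U, m) = √(6 + U + m)
(-62 + B(-7, 12))² = (-62 + √(6 - 7 + 12))² = (-62 + √11)²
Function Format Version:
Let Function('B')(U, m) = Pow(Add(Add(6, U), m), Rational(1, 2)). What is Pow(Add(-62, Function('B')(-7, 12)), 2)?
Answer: Pow(Add(62, Mul(-1, Pow(11, Rational(1, 2)))), 2) ≈ 3443.7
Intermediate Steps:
Function('B')(U, m) = Pow(Add(6, U, m), Rational(1, 2))
Pow(Add(-62, Function('B')(-7, 12)), 2) = Pow(Add(-62, Pow(Add(6, -7, 12), Rational(1, 2))), 2) = Pow(Add(-62, Pow(11, Rational(1, 2))), 2)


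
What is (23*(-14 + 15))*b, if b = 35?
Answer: 805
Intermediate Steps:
(23*(-14 + 15))*b = (23*(-14 + 15))*35 = (23*1)*35 = 23*35 = 805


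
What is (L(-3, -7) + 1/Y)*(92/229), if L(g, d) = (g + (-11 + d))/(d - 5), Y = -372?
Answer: 14950/21297 ≈ 0.70198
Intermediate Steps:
L(g, d) = (-11 + d + g)/(-5 + d)
(L(-3, -7) + 1/Y)*(92/229) = ((-11 - 7 - 3)/(-5 - 7) + 1/(-372))*(92/229) = (-21/(-12) - 1/372)*(92*(1/229)) = (-1/12*(-21) - 1/372)*(92/229) = (7/4 - 1/372)*(92/229) = (325/186)*(92/229) = 14950/21297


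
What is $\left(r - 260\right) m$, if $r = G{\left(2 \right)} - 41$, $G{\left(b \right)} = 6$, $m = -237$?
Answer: $69915$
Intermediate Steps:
$r = -35$ ($r = 6 - 41 = -35$)
$\left(r - 260\right) m = \left(-35 - 260\right) \left(-237\right) = \left(-295\right) \left(-237\right) = 69915$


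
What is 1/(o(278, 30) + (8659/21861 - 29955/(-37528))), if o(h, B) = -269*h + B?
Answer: -117199944/8760790242287 ≈ -1.3378e-5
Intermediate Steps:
o(h, B) = B - 269*h
1/(o(278, 30) + (8659/21861 - 29955/(-37528))) = 1/((30 - 269*278) + (8659/21861 - 29955/(-37528))) = 1/((30 - 74782) + (8659*(1/21861) - 29955*(-1/37528))) = 1/(-74752 + (1237/3123 + 29955/37528)) = 1/(-74752 + 139971601/117199944) = 1/(-8760790242287/117199944) = -117199944/8760790242287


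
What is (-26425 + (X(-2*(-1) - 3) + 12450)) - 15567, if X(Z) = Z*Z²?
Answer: -29543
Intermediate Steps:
X(Z) = Z³
(-26425 + (X(-2*(-1) - 3) + 12450)) - 15567 = (-26425 + ((-2*(-1) - 3)³ + 12450)) - 15567 = (-26425 + ((2 - 3)³ + 12450)) - 15567 = (-26425 + ((-1)³ + 12450)) - 15567 = (-26425 + (-1 + 12450)) - 15567 = (-26425 + 12449) - 15567 = -13976 - 15567 = -29543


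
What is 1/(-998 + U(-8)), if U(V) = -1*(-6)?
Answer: -1/992 ≈ -0.0010081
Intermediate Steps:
U(V) = 6
1/(-998 + U(-8)) = 1/(-998 + 6) = 1/(-992) = -1/992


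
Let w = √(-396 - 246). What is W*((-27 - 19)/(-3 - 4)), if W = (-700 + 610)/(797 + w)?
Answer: -3299580/4450957 + 4140*I*√642/4450957 ≈ -0.74132 + 0.023568*I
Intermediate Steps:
w = I*√642 (w = √(-642) = I*√642 ≈ 25.338*I)
W = -90/(797 + I*√642) (W = (-700 + 610)/(797 + I*√642) = -90/(797 + I*√642) ≈ -0.11281 + 0.0035864*I)
W*((-27 - 19)/(-3 - 4)) = (-71730/635851 + 90*I*√642/635851)*((-27 - 19)/(-3 - 4)) = (-71730/635851 + 90*I*√642/635851)*(-46/(-7)) = (-71730/635851 + 90*I*√642/635851)*(-46*(-⅐)) = (-71730/635851 + 90*I*√642/635851)*(46/7) = -3299580/4450957 + 4140*I*√642/4450957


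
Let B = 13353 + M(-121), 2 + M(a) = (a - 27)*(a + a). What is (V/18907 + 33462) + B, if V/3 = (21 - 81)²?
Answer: 1562277303/18907 ≈ 82630.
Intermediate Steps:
V = 10800 (V = 3*(21 - 81)² = 3*(-60)² = 3*3600 = 10800)
M(a) = -2 + 2*a*(-27 + a) (M(a) = -2 + (a - 27)*(a + a) = -2 + (-27 + a)*(2*a) = -2 + 2*a*(-27 + a))
B = 49167 (B = 13353 + (-2 - 54*(-121) + 2*(-121)²) = 13353 + (-2 + 6534 + 2*14641) = 13353 + (-2 + 6534 + 29282) = 13353 + 35814 = 49167)
(V/18907 + 33462) + B = (10800/18907 + 33462) + 49167 = 632676834/18907 + 49167 = 1562277303/18907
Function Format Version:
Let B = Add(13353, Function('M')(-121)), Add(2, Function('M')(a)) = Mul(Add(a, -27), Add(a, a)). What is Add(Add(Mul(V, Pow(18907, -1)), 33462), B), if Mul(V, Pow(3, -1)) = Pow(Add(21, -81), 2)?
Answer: Rational(1562277303, 18907) ≈ 82630.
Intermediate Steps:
V = 10800 (V = Mul(3, Pow(Add(21, -81), 2)) = Mul(3, Pow(-60, 2)) = Mul(3, 3600) = 10800)
Function('M')(a) = Add(-2, Mul(2, a, Add(-27, a))) (Function('M')(a) = Add(-2, Mul(Add(a, -27), Add(a, a))) = Add(-2, Mul(Add(-27, a), Mul(2, a))) = Add(-2, Mul(2, a, Add(-27, a))))
B = 49167 (B = Add(13353, Add(-2, Mul(-54, -121), Mul(2, Pow(-121, 2)))) = Add(13353, Add(-2, 6534, Mul(2, 14641))) = Add(13353, Add(-2, 6534, 29282)) = Add(13353, 35814) = 49167)
Add(Add(Mul(V, Pow(18907, -1)), 33462), B) = Add(Add(Mul(10800, Pow(18907, -1)), 33462), 49167) = Add(Add(Mul(10800, Rational(1, 18907)), 33462), 49167) = Add(Add(Rational(10800, 18907), 33462), 49167) = Add(Rational(632676834, 18907), 49167) = Rational(1562277303, 18907)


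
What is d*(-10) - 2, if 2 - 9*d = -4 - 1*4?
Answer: -118/9 ≈ -13.111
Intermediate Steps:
d = 10/9 (d = 2/9 - (-4 - 1*4)/9 = 2/9 - (-4 - 4)/9 = 2/9 - ⅑*(-8) = 2/9 + 8/9 = 10/9 ≈ 1.1111)
d*(-10) - 2 = (10/9)*(-10) - 2 = -100/9 - 2 = -118/9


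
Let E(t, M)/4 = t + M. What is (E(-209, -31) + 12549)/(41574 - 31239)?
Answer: 3863/3445 ≈ 1.1213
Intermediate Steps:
E(t, M) = 4*M + 4*t (E(t, M) = 4*(t + M) = 4*(M + t) = 4*M + 4*t)
(E(-209, -31) + 12549)/(41574 - 31239) = ((4*(-31) + 4*(-209)) + 12549)/(41574 - 31239) = ((-124 - 836) + 12549)/10335 = (-960 + 12549)*(1/10335) = 11589*(1/10335) = 3863/3445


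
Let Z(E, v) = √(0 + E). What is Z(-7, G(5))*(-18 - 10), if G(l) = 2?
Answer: -28*I*√7 ≈ -74.081*I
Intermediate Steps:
Z(E, v) = √E
Z(-7, G(5))*(-18 - 10) = √(-7)*(-18 - 10) = (I*√7)*(-28) = -28*I*√7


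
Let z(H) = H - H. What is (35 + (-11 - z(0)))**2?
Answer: 576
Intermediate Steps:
z(H) = 0
(35 + (-11 - z(0)))**2 = (35 + (-11 - 1*0))**2 = (35 + (-11 + 0))**2 = (35 - 11)**2 = 24**2 = 576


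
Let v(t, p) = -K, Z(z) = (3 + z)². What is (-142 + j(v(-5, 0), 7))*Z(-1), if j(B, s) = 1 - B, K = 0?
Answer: -564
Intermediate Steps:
v(t, p) = 0 (v(t, p) = -1*0 = 0)
(-142 + j(v(-5, 0), 7))*Z(-1) = (-142 + (1 - 1*0))*(3 - 1)² = (-142 + (1 + 0))*2² = (-142 + 1)*4 = -141*4 = -564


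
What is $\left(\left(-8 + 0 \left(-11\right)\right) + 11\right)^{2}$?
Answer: $9$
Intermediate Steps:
$\left(\left(-8 + 0 \left(-11\right)\right) + 11\right)^{2} = \left(\left(-8 + 0\right) + 11\right)^{2} = \left(-8 + 11\right)^{2} = 3^{2} = 9$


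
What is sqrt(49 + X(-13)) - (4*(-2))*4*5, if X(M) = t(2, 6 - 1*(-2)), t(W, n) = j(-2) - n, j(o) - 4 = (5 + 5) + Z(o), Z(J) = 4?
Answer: 160 + sqrt(59) ≈ 167.68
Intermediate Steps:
j(o) = 18 (j(o) = 4 + ((5 + 5) + 4) = 4 + (10 + 4) = 4 + 14 = 18)
t(W, n) = 18 - n
X(M) = 10 (X(M) = 18 - (6 - 1*(-2)) = 18 - (6 + 2) = 18 - 1*8 = 18 - 8 = 10)
sqrt(49 + X(-13)) - (4*(-2))*4*5 = sqrt(49 + 10) - (4*(-2))*4*5 = sqrt(59) - (-8*4)*5 = sqrt(59) - (-32)*5 = sqrt(59) - 1*(-160) = sqrt(59) + 160 = 160 + sqrt(59)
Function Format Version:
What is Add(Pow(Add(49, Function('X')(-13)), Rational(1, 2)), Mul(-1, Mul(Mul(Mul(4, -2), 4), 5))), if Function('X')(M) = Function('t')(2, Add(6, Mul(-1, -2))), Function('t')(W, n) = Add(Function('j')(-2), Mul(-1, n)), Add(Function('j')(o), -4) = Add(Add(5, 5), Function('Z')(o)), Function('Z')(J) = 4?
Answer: Add(160, Pow(59, Rational(1, 2))) ≈ 167.68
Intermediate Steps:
Function('j')(o) = 18 (Function('j')(o) = Add(4, Add(Add(5, 5), 4)) = Add(4, Add(10, 4)) = Add(4, 14) = 18)
Function('t')(W, n) = Add(18, Mul(-1, n))
Function('X')(M) = 10 (Function('X')(M) = Add(18, Mul(-1, Add(6, Mul(-1, -2)))) = Add(18, Mul(-1, Add(6, 2))) = Add(18, Mul(-1, 8)) = Add(18, -8) = 10)
Add(Pow(Add(49, Function('X')(-13)), Rational(1, 2)), Mul(-1, Mul(Mul(Mul(4, -2), 4), 5))) = Add(Pow(Add(49, 10), Rational(1, 2)), Mul(-1, Mul(Mul(Mul(4, -2), 4), 5))) = Add(Pow(59, Rational(1, 2)), Mul(-1, Mul(Mul(-8, 4), 5))) = Add(Pow(59, Rational(1, 2)), Mul(-1, Mul(-32, 5))) = Add(Pow(59, Rational(1, 2)), Mul(-1, -160)) = Add(Pow(59, Rational(1, 2)), 160) = Add(160, Pow(59, Rational(1, 2)))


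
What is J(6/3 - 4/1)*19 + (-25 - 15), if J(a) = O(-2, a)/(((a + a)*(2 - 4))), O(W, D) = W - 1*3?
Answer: -415/8 ≈ -51.875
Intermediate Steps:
O(W, D) = -3 + W (O(W, D) = W - 3 = -3 + W)
J(a) = 5/(4*a) (J(a) = (-3 - 2)/(((a + a)*(2 - 4))) = -5*(-1/(4*a)) = -(-5)/(4*a) = 5/(4*a))
J(6/3 - 4/1)*19 + (-25 - 15) = (5/(4*(6/3 - 4/1)))*19 + (-25 - 15) = (5/(4*(6*(1/3) - 4*1)))*19 - 40 = (5/(4*(2 - 4)))*19 - 40 = ((5/4)/(-2))*19 - 40 = ((5/4)*(-1/2))*19 - 40 = -5/8*19 - 40 = -95/8 - 40 = -415/8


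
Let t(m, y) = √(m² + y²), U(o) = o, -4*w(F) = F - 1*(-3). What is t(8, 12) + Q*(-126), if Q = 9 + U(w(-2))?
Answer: -2205/2 + 4*√13 ≈ -1088.1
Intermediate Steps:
w(F) = -¾ - F/4 (w(F) = -(F - 1*(-3))/4 = -(F + 3)/4 = -(3 + F)/4 = -¾ - F/4)
Q = 35/4 (Q = 9 + (-¾ - ¼*(-2)) = 9 + (-¾ + ½) = 9 - ¼ = 35/4 ≈ 8.7500)
t(8, 12) + Q*(-126) = √(8² + 12²) + (35/4)*(-126) = √(64 + 144) - 2205/2 = √208 - 2205/2 = 4*√13 - 2205/2 = -2205/2 + 4*√13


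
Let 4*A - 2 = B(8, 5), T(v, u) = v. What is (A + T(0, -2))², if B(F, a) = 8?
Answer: 25/4 ≈ 6.2500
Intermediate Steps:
A = 5/2 (A = ½ + (¼)*8 = ½ + 2 = 5/2 ≈ 2.5000)
(A + T(0, -2))² = (5/2 + 0)² = (5/2)² = 25/4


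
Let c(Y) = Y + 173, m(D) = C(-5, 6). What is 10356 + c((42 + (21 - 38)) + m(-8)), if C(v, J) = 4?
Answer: 10558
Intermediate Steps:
m(D) = 4
c(Y) = 173 + Y
10356 + c((42 + (21 - 38)) + m(-8)) = 10356 + (173 + ((42 + (21 - 38)) + 4)) = 10356 + (173 + ((42 - 17) + 4)) = 10356 + (173 + (25 + 4)) = 10356 + (173 + 29) = 10356 + 202 = 10558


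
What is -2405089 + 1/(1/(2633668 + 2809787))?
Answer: 3038366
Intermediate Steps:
-2405089 + 1/(1/(2633668 + 2809787)) = -2405089 + 1/(1/5443455) = -2405089 + 5443455 = 3038366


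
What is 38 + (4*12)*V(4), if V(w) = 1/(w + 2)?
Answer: 46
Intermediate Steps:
V(w) = 1/(2 + w)
38 + (4*12)*V(4) = 38 + (4*12)/(2 + 4) = 38 + 48/6 = 38 + 48*(⅙) = 38 + 8 = 46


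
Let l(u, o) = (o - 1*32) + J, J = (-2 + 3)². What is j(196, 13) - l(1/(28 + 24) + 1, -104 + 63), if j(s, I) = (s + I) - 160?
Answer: 121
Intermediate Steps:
j(s, I) = -160 + I + s (j(s, I) = (I + s) - 160 = -160 + I + s)
J = 1 (J = 1² = 1)
l(u, o) = -31 + o (l(u, o) = (o - 1*32) + 1 = (o - 32) + 1 = (-32 + o) + 1 = -31 + o)
j(196, 13) - l(1/(28 + 24) + 1, -104 + 63) = (-160 + 13 + 196) - (-31 + (-104 + 63)) = 49 - (-31 - 41) = 49 - 1*(-72) = 49 + 72 = 121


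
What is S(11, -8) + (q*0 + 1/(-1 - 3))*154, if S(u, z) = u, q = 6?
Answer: -55/2 ≈ -27.500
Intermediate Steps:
S(11, -8) + (q*0 + 1/(-1 - 3))*154 = 11 + (6*0 + 1/(-1 - 3))*154 = 11 + (0 + 1/(-4))*154 = 11 + (0 - ¼)*154 = 11 - ¼*154 = 11 - 77/2 = -55/2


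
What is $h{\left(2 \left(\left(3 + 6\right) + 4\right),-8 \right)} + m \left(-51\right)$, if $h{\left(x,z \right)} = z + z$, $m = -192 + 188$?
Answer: $188$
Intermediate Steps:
$m = -4$
$h{\left(x,z \right)} = 2 z$
$h{\left(2 \left(\left(3 + 6\right) + 4\right),-8 \right)} + m \left(-51\right) = 2 \left(-8\right) - -204 = -16 + 204 = 188$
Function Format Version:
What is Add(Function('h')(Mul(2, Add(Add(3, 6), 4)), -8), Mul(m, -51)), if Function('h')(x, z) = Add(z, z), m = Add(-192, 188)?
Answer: 188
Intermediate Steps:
m = -4
Function('h')(x, z) = Mul(2, z)
Add(Function('h')(Mul(2, Add(Add(3, 6), 4)), -8), Mul(m, -51)) = Add(Mul(2, -8), Mul(-4, -51)) = Add(-16, 204) = 188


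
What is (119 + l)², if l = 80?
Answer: 39601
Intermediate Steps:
(119 + l)² = (119 + 80)² = 199² = 39601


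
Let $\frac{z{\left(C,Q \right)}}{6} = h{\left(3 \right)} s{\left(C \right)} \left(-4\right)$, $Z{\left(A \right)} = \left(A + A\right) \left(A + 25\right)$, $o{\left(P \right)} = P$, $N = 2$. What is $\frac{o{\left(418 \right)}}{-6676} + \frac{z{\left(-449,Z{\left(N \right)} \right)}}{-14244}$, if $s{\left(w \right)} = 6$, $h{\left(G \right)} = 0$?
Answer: $- \frac{209}{3338} \approx -0.062612$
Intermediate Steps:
$Z{\left(A \right)} = 2 A \left(25 + A\right)$
$z{\left(C,Q \right)} = 0$ ($z{\left(C,Q \right)} = 6 \cdot 0 \cdot 6 \left(-4\right) = 6 \cdot 0 \left(-4\right) = 6 \cdot 0 = 0$)
$\frac{o{\left(418 \right)}}{-6676} + \frac{z{\left(-449,Z{\left(N \right)} \right)}}{-14244} = \frac{418}{-6676} + \frac{0}{-14244} = 418 \left(- \frac{1}{6676}\right) + 0 \left(- \frac{1}{14244}\right) = - \frac{209}{3338} + 0 = - \frac{209}{3338}$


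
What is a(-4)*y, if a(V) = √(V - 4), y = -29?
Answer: -58*I*√2 ≈ -82.024*I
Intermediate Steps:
a(V) = √(-4 + V)
a(-4)*y = √(-4 - 4)*(-29) = √(-8)*(-29) = (2*I*√2)*(-29) = -58*I*√2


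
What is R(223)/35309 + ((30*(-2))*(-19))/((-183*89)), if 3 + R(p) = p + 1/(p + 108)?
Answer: -4045820811/63450237691 ≈ -0.063764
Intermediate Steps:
R(p) = -3 + p + 1/(108 + p) (R(p) = -3 + (p + 1/(p + 108)) = -3 + (p + 1/(108 + p)) = -3 + p + 1/(108 + p))
R(223)/35309 + ((30*(-2))*(-19))/((-183*89)) = ((-323 + 223² + 105*223)/(108 + 223))/35309 + ((30*(-2))*(-19))/((-183*89)) = ((-323 + 49729 + 23415)/331)*(1/35309) - 60*(-19)/(-16287) = ((1/331)*72821)*(1/35309) + 1140*(-1/16287) = (72821/331)*(1/35309) - 380/5429 = 72821/11687279 - 380/5429 = -4045820811/63450237691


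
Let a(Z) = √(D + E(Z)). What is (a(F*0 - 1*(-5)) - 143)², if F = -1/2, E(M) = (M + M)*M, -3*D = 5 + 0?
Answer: (429 - √435)²/9 ≈ 18509.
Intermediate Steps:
D = -5/3 (D = -(5 + 0)/3 = -⅓*5 = -5/3 ≈ -1.6667)
E(M) = 2*M² (E(M) = (2*M)*M = 2*M²)
F = -½ (F = -1*½ = -½ ≈ -0.50000)
a(Z) = √(-5/3 + 2*Z²)
(a(F*0 - 1*(-5)) - 143)² = (√(-15 + 18*(-½*0 - 1*(-5))²)/3 - 143)² = (√(-15 + 18*(0 + 5)²)/3 - 143)² = (√(-15 + 18*5²)/3 - 143)² = (√(-15 + 18*25)/3 - 143)² = (√(-15 + 450)/3 - 143)² = (√435/3 - 143)² = (-143 + √435/3)²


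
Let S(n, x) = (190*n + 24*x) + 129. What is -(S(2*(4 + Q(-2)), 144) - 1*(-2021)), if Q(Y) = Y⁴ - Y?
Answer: -13966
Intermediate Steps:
S(n, x) = 129 + 24*x + 190*n (S(n, x) = (24*x + 190*n) + 129 = 129 + 24*x + 190*n)
-(S(2*(4 + Q(-2)), 144) - 1*(-2021)) = -((129 + 24*144 + 190*(2*(4 + ((-2)⁴ - 1*(-2))))) - 1*(-2021)) = -((129 + 3456 + 190*(2*(4 + (16 + 2)))) + 2021) = -((129 + 3456 + 190*(2*(4 + 18))) + 2021) = -((129 + 3456 + 190*(2*22)) + 2021) = -((129 + 3456 + 190*44) + 2021) = -((129 + 3456 + 8360) + 2021) = -(11945 + 2021) = -1*13966 = -13966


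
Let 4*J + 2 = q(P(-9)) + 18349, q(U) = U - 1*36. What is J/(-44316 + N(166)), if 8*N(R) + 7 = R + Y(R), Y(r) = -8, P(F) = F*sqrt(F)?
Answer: -36622/354377 + 54*I/354377 ≈ -0.10334 + 0.00015238*I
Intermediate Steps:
P(F) = F**(3/2)
q(U) = -36 + U (q(U) = U - 36 = -36 + U)
J = 18311/4 - 27*I/4 (J = -1/2 + ((-36 + (-9)**(3/2)) + 18349)/4 = -1/2 + ((-36 - 27*I) + 18349)/4 = -1/2 + (18313 - 27*I)/4 = -1/2 + (18313/4 - 27*I/4) = 18311/4 - 27*I/4 ≈ 4577.8 - 6.75*I)
N(R) = -15/8 + R/8 (N(R) = -7/8 + (R - 8)/8 = -7/8 + (-8 + R)/8 = -7/8 + (-1 + R/8) = -15/8 + R/8)
J/(-44316 + N(166)) = (18311/4 - 27*I/4)/(-44316 + (-15/8 + (1/8)*166)) = (18311/4 - 27*I/4)/(-44316 + (-15/8 + 83/4)) = (18311/4 - 27*I/4)/(-44316 + 151/8) = (18311/4 - 27*I/4)/(-354377/8) = (18311/4 - 27*I/4)*(-8/354377) = -36622/354377 + 54*I/354377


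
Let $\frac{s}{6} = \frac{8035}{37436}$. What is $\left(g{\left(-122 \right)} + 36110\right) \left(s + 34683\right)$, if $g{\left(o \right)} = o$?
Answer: $\frac{11682073659006}{9359} \approx 1.2482 \cdot 10^{9}$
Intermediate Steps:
$s = \frac{24105}{18718}$ ($s = 6 \cdot \frac{8035}{37436} = \frac{24105}{18718} \approx 1.2878$)
$\left(g{\left(-122 \right)} + 36110\right) \left(s + 34683\right) = \left(-122 + 36110\right) \left(\frac{24105}{18718} + 34683\right) = 35988 \cdot \frac{649220499}{18718} = \frac{11682073659006}{9359}$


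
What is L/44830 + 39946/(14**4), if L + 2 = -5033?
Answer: 79867731/86109464 ≈ 0.92751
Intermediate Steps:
L = -5035 (L = -2 - 5033 = -5035)
L/44830 + 39946/(14**4) = -5035/44830 + 39946/(14**4) = -5035*1/44830 + 39946/38416 = -1007/8966 + 39946*(1/38416) = -1007/8966 + 19973/19208 = 79867731/86109464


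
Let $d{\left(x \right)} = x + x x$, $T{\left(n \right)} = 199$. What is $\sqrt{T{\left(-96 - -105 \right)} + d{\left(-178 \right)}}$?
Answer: $\sqrt{31705} \approx 178.06$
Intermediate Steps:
$d{\left(x \right)} = x + x^{2}$
$\sqrt{T{\left(-96 - -105 \right)} + d{\left(-178 \right)}} = \sqrt{199 - 178 \left(1 - 178\right)} = \sqrt{199 - -31506} = \sqrt{199 + 31506} = \sqrt{31705}$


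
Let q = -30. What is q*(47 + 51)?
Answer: -2940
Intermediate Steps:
q*(47 + 51) = -30*(47 + 51) = -30*98 = -2940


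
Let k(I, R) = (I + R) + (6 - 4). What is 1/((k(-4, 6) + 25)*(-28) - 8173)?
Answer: -1/8985 ≈ -0.00011130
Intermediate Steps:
k(I, R) = 2 + I + R (k(I, R) = (I + R) + 2 = 2 + I + R)
1/((k(-4, 6) + 25)*(-28) - 8173) = 1/(((2 - 4 + 6) + 25)*(-28) - 8173) = 1/((4 + 25)*(-28) - 8173) = 1/(29*(-28) - 8173) = 1/(-812 - 8173) = 1/(-8985) = -1/8985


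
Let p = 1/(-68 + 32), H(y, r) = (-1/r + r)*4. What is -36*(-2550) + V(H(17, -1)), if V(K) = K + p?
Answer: 3304799/36 ≈ 91800.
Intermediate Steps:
H(y, r) = -4/r + 4*r (H(y, r) = (r - 1/r)*4 = -4/r + 4*r)
p = -1/36 (p = 1/(-36) = -1/36 ≈ -0.027778)
V(K) = -1/36 + K (V(K) = K - 1/36 = -1/36 + K)
-36*(-2550) + V(H(17, -1)) = -36*(-2550) + (-1/36 + (-4/(-1) + 4*(-1))) = 91800 + (-1/36 + (-4*(-1) - 4)) = 91800 + (-1/36 + (4 - 4)) = 91800 + (-1/36 + 0) = 91800 - 1/36 = 3304799/36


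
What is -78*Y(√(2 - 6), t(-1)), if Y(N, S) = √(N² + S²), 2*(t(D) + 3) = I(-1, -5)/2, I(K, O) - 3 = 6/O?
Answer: -39*√1001/10 ≈ -123.39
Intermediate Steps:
I(K, O) = 3 + 6/O
t(D) = -51/20 (t(D) = -3 + ((3 + 6/(-5))/2)/2 = -3 + ((3 + 6*(-⅕))*(½))/2 = -3 + ((3 - 6/5)*(½))/2 = -3 + ((9/5)*(½))/2 = -3 + (½)*(9/10) = -3 + 9/20 = -51/20)
-78*Y(√(2 - 6), t(-1)) = -78*√((√(2 - 6))² + (-51/20)²) = -78*√((√(-4))² + 2601/400) = -78*√((2*I)² + 2601/400) = -78*√(-4 + 2601/400) = -39*√1001/10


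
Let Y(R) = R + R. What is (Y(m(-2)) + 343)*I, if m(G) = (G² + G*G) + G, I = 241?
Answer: 85555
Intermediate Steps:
m(G) = G + 2*G² (m(G) = (G² + G²) + G = 2*G² + G = G + 2*G²)
Y(R) = 2*R
(Y(m(-2)) + 343)*I = (2*(-2*(1 + 2*(-2))) + 343)*241 = (2*(-2*(1 - 4)) + 343)*241 = (2*(-2*(-3)) + 343)*241 = (2*6 + 343)*241 = (12 + 343)*241 = 355*241 = 85555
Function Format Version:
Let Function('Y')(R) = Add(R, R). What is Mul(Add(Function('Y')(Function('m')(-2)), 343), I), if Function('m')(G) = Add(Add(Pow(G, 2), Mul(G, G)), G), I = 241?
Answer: 85555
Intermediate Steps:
Function('m')(G) = Add(G, Mul(2, Pow(G, 2))) (Function('m')(G) = Add(Add(Pow(G, 2), Pow(G, 2)), G) = Add(Mul(2, Pow(G, 2)), G) = Add(G, Mul(2, Pow(G, 2))))
Function('Y')(R) = Mul(2, R)
Mul(Add(Function('Y')(Function('m')(-2)), 343), I) = Mul(Add(Mul(2, Mul(-2, Add(1, Mul(2, -2)))), 343), 241) = Mul(Add(Mul(2, Mul(-2, Add(1, -4))), 343), 241) = Mul(Add(Mul(2, Mul(-2, -3)), 343), 241) = Mul(Add(Mul(2, 6), 343), 241) = Mul(Add(12, 343), 241) = Mul(355, 241) = 85555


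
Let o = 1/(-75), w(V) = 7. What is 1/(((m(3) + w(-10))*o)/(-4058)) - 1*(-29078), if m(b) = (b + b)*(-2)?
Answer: -31792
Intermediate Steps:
m(b) = -4*b (m(b) = (2*b)*(-2) = -4*b)
o = -1/75 ≈ -0.013333
1/(((m(3) + w(-10))*o)/(-4058)) - 1*(-29078) = 1/(((-4*3 + 7)*(-1/75))/(-4058)) - 1*(-29078) = 1/(((-12 + 7)*(-1/75))*(-1/4058)) + 29078 = 1/(-5*(-1/75)*(-1/4058)) + 29078 = 1/((1/15)*(-1/4058)) + 29078 = 1/(-1/60870) + 29078 = -60870 + 29078 = -31792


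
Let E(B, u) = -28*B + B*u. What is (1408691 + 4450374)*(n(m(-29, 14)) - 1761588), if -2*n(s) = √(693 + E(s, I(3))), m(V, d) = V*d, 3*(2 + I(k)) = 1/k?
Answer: -10321258595220 - 5859065*√115451/6 ≈ -1.0322e+13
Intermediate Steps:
I(k) = -2 + 1/(3*k)
n(s) = -√(693 - 269*s/9)/2 (n(s) = -√(693 + s*(-28 + (-2 + (⅓)/3)))/2 = -√(693 + s*(-28 + (-2 + (⅓)*(⅓))))/2 = -√(693 + s*(-28 + (-2 + ⅑)))/2 = -√(693 + s*(-28 - 17/9))/2 = -√(693 + s*(-269/9))/2 = -√(693 - 269*s/9)/2)
(1408691 + 4450374)*(n(m(-29, 14)) - 1761588) = (1408691 + 4450374)*(-√(6237 - (-7801)*14)/6 - 1761588) = 5859065*(-√(6237 - 269*(-406))/6 - 1761588) = 5859065*(-√(6237 + 109214)/6 - 1761588) = 5859065*(-√115451/6 - 1761588) = 5859065*(-1761588 - √115451/6) = -10321258595220 - 5859065*√115451/6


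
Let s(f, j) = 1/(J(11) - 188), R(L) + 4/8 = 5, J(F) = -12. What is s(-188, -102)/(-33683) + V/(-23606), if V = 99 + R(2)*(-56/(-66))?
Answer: -131359223/30159758200 ≈ -0.0043554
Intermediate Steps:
R(L) = 9/2 (R(L) = -½ + 5 = 9/2)
V = 1131/11 (V = 99 + 9*(-56/(-66))/2 = 99 + 9*(-56*(-1/66))/2 = 99 + (9/2)*(28/33) = 99 + 42/11 = 1131/11 ≈ 102.82)
s(f, j) = -1/200 (s(f, j) = 1/(-12 - 188) = 1/(-200) = -1/200)
s(-188, -102)/(-33683) + V/(-23606) = -1/200/(-33683) + (1131/11)/(-23606) = -1/200*(-1/33683) + (1131/11)*(-1/23606) = 1/6736600 - 39/8954 = -131359223/30159758200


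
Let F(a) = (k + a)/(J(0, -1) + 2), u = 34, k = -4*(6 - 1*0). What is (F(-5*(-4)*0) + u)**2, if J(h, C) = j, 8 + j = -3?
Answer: 12100/9 ≈ 1344.4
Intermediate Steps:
j = -11 (j = -8 - 3 = -11)
J(h, C) = -11
k = -24 (k = -4*(6 + 0) = -4*6 = -24)
F(a) = 8/3 - a/9 (F(a) = (-24 + a)/(-11 + 2) = (-24 + a)/(-9) = (-24 + a)*(-1/9) = 8/3 - a/9)
(F(-5*(-4)*0) + u)**2 = ((8/3 - (-5*(-4))*0/9) + 34)**2 = ((8/3 - 20*0/9) + 34)**2 = ((8/3 - 1/9*0) + 34)**2 = ((8/3 + 0) + 34)**2 = (8/3 + 34)**2 = (110/3)**2 = 12100/9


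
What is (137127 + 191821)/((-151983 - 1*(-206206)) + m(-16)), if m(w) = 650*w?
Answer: 328948/43823 ≈ 7.5063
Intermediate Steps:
(137127 + 191821)/((-151983 - 1*(-206206)) + m(-16)) = (137127 + 191821)/((-151983 - 1*(-206206)) + 650*(-16)) = 328948/((-151983 + 206206) - 10400) = 328948/(54223 - 10400) = 328948/43823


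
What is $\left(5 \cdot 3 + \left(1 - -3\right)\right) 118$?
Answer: $2242$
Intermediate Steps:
$\left(5 \cdot 3 + \left(1 - -3\right)\right) 118 = \left(15 + \left(1 + 3\right)\right) 118 = \left(15 + 4\right) 118 = 19 \cdot 118 = 2242$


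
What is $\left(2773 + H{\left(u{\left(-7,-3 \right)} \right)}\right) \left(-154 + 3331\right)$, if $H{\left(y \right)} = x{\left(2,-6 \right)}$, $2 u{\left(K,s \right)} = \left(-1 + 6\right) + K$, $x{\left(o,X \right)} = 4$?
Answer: $8822529$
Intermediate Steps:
$u{\left(K,s \right)} = \frac{5}{2} + \frac{K}{2}$ ($u{\left(K,s \right)} = \frac{\left(-1 + 6\right) + K}{2} = \frac{5 + K}{2} = \frac{5}{2} + \frac{K}{2}$)
$H{\left(y \right)} = 4$
$\left(2773 + H{\left(u{\left(-7,-3 \right)} \right)}\right) \left(-154 + 3331\right) = \left(2773 + 4\right) \left(-154 + 3331\right) = 2777 \cdot 3177 = 8822529$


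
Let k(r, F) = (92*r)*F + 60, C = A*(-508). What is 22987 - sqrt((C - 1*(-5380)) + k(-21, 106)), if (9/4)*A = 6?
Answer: 22987 - 2*I*sqrt(451590)/3 ≈ 22987.0 - 448.0*I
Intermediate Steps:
A = 8/3 (A = (4/9)*6 = 8/3 ≈ 2.6667)
C = -4064/3 (C = (8/3)*(-508) = -4064/3 ≈ -1354.7)
k(r, F) = 60 + 92*F*r (k(r, F) = 92*F*r + 60 = 60 + 92*F*r)
22987 - sqrt((C - 1*(-5380)) + k(-21, 106)) = 22987 - sqrt((-4064/3 - 1*(-5380)) + (60 + 92*106*(-21))) = 22987 - sqrt((-4064/3 + 5380) + (60 - 204792)) = 22987 - sqrt(12076/3 - 204732) = 22987 - sqrt(-602120/3) = 22987 - 2*I*sqrt(451590)/3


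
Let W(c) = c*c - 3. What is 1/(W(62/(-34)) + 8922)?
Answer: 289/2578552 ≈ 0.00011208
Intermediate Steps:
W(c) = -3 + c² (W(c) = c² - 3 = -3 + c²)
1/(W(62/(-34)) + 8922) = 1/((-3 + (62/(-34))²) + 8922) = 1/((-3 + (62*(-1/34))²) + 8922) = 1/((-3 + (-31/17)²) + 8922) = 1/((-3 + 961/289) + 8922) = 1/(94/289 + 8922) = 1/(2578552/289) = 289/2578552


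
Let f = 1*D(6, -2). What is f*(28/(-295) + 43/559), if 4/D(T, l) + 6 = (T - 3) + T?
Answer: -92/3835 ≈ -0.023990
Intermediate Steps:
D(T, l) = 4/(-9 + 2*T) (D(T, l) = 4/(-6 + ((T - 3) + T)) = 4/(-6 + ((-3 + T) + T)) = 4/(-6 + (-3 + 2*T)) = 4/(-9 + 2*T))
f = 4/3 (f = 1*(4/(-9 + 2*6)) = 1*(4/(-9 + 12)) = 1*(4/3) = 4/3 ≈ 1.3333)
f*(28/(-295) + 43/559) = 4*(28/(-295) + 43/559)/3 = 4*(28*(-1/295) + 43*(1/559))/3 = 4*(-28/295 + 1/13)/3 = (4/3)*(-69/3835) = -92/3835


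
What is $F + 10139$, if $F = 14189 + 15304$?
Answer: $39632$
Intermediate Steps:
$F = 29493$
$F + 10139 = 29493 + 10139 = 39632$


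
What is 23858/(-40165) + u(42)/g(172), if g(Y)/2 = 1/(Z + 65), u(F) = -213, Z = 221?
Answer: -1223409593/40165 ≈ -30460.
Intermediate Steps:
g(Y) = 1/143 (g(Y) = 2/(221 + 65) = 2/286 = 2*(1/286) = 1/143)
23858/(-40165) + u(42)/g(172) = 23858/(-40165) - 213/1/143 = 23858*(-1/40165) - 213*143 = -23858/40165 - 30459 = -1223409593/40165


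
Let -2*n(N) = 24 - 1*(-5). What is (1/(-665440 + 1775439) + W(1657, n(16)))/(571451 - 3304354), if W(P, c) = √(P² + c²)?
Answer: -1/3033519597097 - √10983437/5465806 ≈ -0.00060634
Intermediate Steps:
n(N) = -29/2 (n(N) = -(24 - 1*(-5))/2 = -(24 + 5)/2 = -½*29 = -29/2)
(1/(-665440 + 1775439) + W(1657, n(16)))/(571451 - 3304354) = (1/(-665440 + 1775439) + √(1657² + (-29/2)²))/(571451 - 3304354) = (1/1109999 + √(2745649 + 841/4))/(-2732903) = (1/1109999 + √(10983437/4))*(-1/2732903) = (1/1109999 + √10983437/2)*(-1/2732903) = -1/3033519597097 - √10983437/5465806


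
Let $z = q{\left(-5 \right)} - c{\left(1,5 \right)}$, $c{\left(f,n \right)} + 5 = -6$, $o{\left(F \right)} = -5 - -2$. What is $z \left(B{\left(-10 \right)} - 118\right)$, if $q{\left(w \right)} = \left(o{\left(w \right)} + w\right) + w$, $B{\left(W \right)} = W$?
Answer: $256$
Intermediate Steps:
$o{\left(F \right)} = -3$ ($o{\left(F \right)} = -5 + 2 = -3$)
$c{\left(f,n \right)} = -11$ ($c{\left(f,n \right)} = -5 - 6 = -11$)
$q{\left(w \right)} = -3 + 2 w$ ($q{\left(w \right)} = \left(-3 + w\right) + w = -3 + 2 w$)
$z = -2$ ($z = \left(-3 + 2 \left(-5\right)\right) - -11 = \left(-3 - 10\right) + 11 = -13 + 11 = -2$)
$z \left(B{\left(-10 \right)} - 118\right) = - 2 \left(-10 - 118\right) = \left(-2\right) \left(-128\right) = 256$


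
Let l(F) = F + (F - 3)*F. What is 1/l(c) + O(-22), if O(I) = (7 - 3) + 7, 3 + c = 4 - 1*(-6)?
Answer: 386/35 ≈ 11.029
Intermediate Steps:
c = 7 (c = -3 + (4 - 1*(-6)) = -3 + (4 + 6) = -3 + 10 = 7)
l(F) = F + F*(-3 + F) (l(F) = F + (-3 + F)*F = F + F*(-3 + F))
O(I) = 11 (O(I) = 4 + 7 = 11)
1/l(c) + O(-22) = 1/(7*(-2 + 7)) + 11 = 1/(7*5) + 11 = 1/35 + 11 = 386/35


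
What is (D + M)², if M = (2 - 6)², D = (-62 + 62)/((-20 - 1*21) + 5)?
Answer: 256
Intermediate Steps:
D = 0 (D = 0/((-20 - 21) + 5) = 0/(-41 + 5) = 0/(-36) = 0*(-1/36) = 0)
M = 16 (M = (-4)² = 16)
(D + M)² = (0 + 16)² = 16² = 256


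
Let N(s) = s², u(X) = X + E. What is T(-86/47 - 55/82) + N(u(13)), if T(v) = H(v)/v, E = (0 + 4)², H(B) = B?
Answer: 842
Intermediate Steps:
E = 16 (E = 4² = 16)
T(v) = 1 (T(v) = v/v = 1)
u(X) = 16 + X (u(X) = X + 16 = 16 + X)
T(-86/47 - 55/82) + N(u(13)) = 1 + (16 + 13)² = 1 + 29² = 1 + 841 = 842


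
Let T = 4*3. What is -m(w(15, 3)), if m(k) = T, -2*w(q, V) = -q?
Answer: -12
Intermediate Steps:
w(q, V) = q/2 (w(q, V) = -(-1)*q/2 = q/2)
T = 12
m(k) = 12
-m(w(15, 3)) = -1*12 = -12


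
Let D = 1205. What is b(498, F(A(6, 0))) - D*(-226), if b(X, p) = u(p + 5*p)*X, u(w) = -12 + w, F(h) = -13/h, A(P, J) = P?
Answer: 259880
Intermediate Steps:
b(X, p) = X*(-12 + 6*p) (b(X, p) = (-12 + (p + 5*p))*X = (-12 + 6*p)*X = X*(-12 + 6*p))
b(498, F(A(6, 0))) - D*(-226) = 6*498*(-2 - 13/6) - 1205*(-226) = 6*498*(-2 - 13*⅙) - 1*(-272330) = 6*498*(-2 - 13/6) + 272330 = 6*498*(-25/6) + 272330 = -12450 + 272330 = 259880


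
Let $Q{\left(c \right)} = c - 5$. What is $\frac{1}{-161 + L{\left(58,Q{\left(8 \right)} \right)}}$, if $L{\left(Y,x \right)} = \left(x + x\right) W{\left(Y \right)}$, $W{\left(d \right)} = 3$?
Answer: $- \frac{1}{143} \approx -0.006993$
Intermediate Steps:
$Q{\left(c \right)} = -5 + c$
$L{\left(Y,x \right)} = 6 x$ ($L{\left(Y,x \right)} = \left(x + x\right) 3 = 2 x 3 = 6 x$)
$\frac{1}{-161 + L{\left(58,Q{\left(8 \right)} \right)}} = \frac{1}{-161 + 6 \left(-5 + 8\right)} = \frac{1}{-161 + 6 \cdot 3} = \frac{1}{-161 + 18} = \frac{1}{-143} = - \frac{1}{143}$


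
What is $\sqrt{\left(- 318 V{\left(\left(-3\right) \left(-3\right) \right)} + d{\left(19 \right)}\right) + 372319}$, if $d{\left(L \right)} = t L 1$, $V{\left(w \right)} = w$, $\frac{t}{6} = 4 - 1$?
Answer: $\sqrt{369799} \approx 608.11$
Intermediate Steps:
$t = 18$ ($t = 6 \left(4 - 1\right) = 6 \cdot 3 = 18$)
$d{\left(L \right)} = 18 L$ ($d{\left(L \right)} = 18 L 1 = 18 L$)
$\sqrt{\left(- 318 V{\left(\left(-3\right) \left(-3\right) \right)} + d{\left(19 \right)}\right) + 372319} = \sqrt{\left(- 318 \left(\left(-3\right) \left(-3\right)\right) + 18 \cdot 19\right) + 372319} = \sqrt{\left(\left(-318\right) 9 + 342\right) + 372319} = \sqrt{\left(-2862 + 342\right) + 372319} = \sqrt{-2520 + 372319} = \sqrt{369799}$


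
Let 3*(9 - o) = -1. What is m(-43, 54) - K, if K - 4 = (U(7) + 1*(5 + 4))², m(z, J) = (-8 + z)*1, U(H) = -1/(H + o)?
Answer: -323899/2401 ≈ -134.90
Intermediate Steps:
o = 28/3 (o = 9 - ⅓*(-1) = 9 + ⅓ = 28/3 ≈ 9.3333)
U(H) = -1/(28/3 + H) (U(H) = -1/(H + 28/3) = -1/(28/3 + H))
m(z, J) = -8 + z
K = 201448/2401 (K = 4 + (-3/(28 + 3*7) + 1*(5 + 4))² = 4 + (-3/(28 + 21) + 1*9)² = 4 + (-3/49 + 9)² = 4 + (438/49)² = 4 + 191844/2401 = 201448/2401 ≈ 83.902)
m(-43, 54) - K = (-8 - 43) - 1*201448/2401 = -51 - 201448/2401 = -323899/2401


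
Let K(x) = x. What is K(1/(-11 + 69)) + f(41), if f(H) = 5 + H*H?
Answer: 97789/58 ≈ 1686.0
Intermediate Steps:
f(H) = 5 + H²
K(1/(-11 + 69)) + f(41) = 1/(-11 + 69) + (5 + 41²) = 1/58 + (5 + 1681) = 1/58 + 1686 = 97789/58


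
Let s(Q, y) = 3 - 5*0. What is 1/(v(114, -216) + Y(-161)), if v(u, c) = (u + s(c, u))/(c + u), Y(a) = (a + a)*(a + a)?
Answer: 34/3525217 ≈ 9.6448e-6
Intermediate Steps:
Y(a) = 4*a**2 (Y(a) = (2*a)*(2*a) = 4*a**2)
s(Q, y) = 3 (s(Q, y) = 3 + 0 = 3)
v(u, c) = (3 + u)/(c + u) (v(u, c) = (u + 3)/(c + u) = (3 + u)/(c + u))
1/(v(114, -216) + Y(-161)) = 1/((3 + 114)/(-216 + 114) + 4*(-161)**2) = 1/(117/(-102) + 4*25921) = 1/(-1/102*117 + 103684) = 1/(-39/34 + 103684) = 1/(3525217/34) = 34/3525217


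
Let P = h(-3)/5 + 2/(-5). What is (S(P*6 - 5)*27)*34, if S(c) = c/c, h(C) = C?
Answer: 918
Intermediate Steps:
P = -1 (P = -3/5 + 2/(-5) = -3*⅕ + 2*(-⅕) = -⅗ - ⅖ = -1)
S(c) = 1
(S(P*6 - 5)*27)*34 = (1*27)*34 = 27*34 = 918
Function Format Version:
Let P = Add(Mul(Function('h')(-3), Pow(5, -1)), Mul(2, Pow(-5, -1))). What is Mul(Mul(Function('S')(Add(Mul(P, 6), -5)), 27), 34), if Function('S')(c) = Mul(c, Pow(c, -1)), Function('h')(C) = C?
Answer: 918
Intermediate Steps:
P = -1 (P = Add(Mul(-3, Pow(5, -1)), Mul(2, Pow(-5, -1))) = Add(Mul(-3, Rational(1, 5)), Mul(2, Rational(-1, 5))) = Add(Rational(-3, 5), Rational(-2, 5)) = -1)
Function('S')(c) = 1
Mul(Mul(Function('S')(Add(Mul(P, 6), -5)), 27), 34) = Mul(Mul(1, 27), 34) = Mul(27, 34) = 918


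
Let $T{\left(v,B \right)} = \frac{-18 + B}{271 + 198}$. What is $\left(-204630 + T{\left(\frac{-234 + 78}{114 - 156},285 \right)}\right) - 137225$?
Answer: $- \frac{160329728}{469} \approx -3.4185 \cdot 10^{5}$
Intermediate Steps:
$T{\left(v,B \right)} = - \frac{18}{469} + \frac{B}{469}$ ($T{\left(v,B \right)} = \frac{-18 + B}{469} = \left(-18 + B\right) \frac{1}{469} = - \frac{18}{469} + \frac{B}{469}$)
$\left(-204630 + T{\left(\frac{-234 + 78}{114 - 156},285 \right)}\right) - 137225 = \left(-204630 + \left(- \frac{18}{469} + \frac{1}{469} \cdot 285\right)\right) - 137225 = \left(-204630 + \left(- \frac{18}{469} + \frac{285}{469}\right)\right) - 137225 = \left(-204630 + \frac{267}{469}\right) - 137225 = - \frac{95971203}{469} - 137225 = - \frac{160329728}{469}$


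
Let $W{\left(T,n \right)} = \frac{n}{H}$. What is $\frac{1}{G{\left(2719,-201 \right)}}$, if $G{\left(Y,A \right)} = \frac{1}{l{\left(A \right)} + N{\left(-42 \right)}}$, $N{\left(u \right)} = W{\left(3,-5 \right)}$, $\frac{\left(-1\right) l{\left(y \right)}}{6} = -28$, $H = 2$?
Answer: $\frac{331}{2} \approx 165.5$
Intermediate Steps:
$l{\left(y \right)} = 168$ ($l{\left(y \right)} = \left(-6\right) \left(-28\right) = 168$)
$W{\left(T,n \right)} = \frac{n}{2}$
$N{\left(u \right)} = - \frac{5}{2}$ ($N{\left(u \right)} = \frac{1}{2} \left(-5\right) = - \frac{5}{2}$)
$G{\left(Y,A \right)} = \frac{2}{331}$ ($G{\left(Y,A \right)} = \frac{1}{168 - \frac{5}{2}} = \frac{1}{\frac{331}{2}} = \frac{2}{331}$)
$\frac{1}{G{\left(2719,-201 \right)}} = \frac{1}{\frac{2}{331}} = \frac{331}{2}$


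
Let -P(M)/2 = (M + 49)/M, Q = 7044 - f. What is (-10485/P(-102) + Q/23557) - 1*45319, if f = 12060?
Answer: -43985236652/1248521 ≈ -35230.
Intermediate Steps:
Q = -5016 (Q = 7044 - 1*12060 = 7044 - 12060 = -5016)
P(M) = -2*(49 + M)/M (P(M) = -2*(M + 49)/M = -2*(49 + M)/M)
(-10485/P(-102) + Q/23557) - 1*45319 = (-10485/(-2 - 98/(-102)) - 5016/23557) - 1*45319 = (-10485/(-2 - 98*(-1/102)) - 5016*1/23557) - 45319 = (-10485/(-2 + 49/51) - 5016/23557) - 45319 = (-10485/(-53/51) - 5016/23557) - 45319 = (-10485*(-51/53) - 5016/23557) - 45319 = (534735/53 - 5016/23557) - 45319 = 12596486547/1248521 - 45319 = -43985236652/1248521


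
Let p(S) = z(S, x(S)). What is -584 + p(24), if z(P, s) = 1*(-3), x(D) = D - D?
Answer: -587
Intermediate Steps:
x(D) = 0
z(P, s) = -3
p(S) = -3
-584 + p(24) = -584 - 3 = -587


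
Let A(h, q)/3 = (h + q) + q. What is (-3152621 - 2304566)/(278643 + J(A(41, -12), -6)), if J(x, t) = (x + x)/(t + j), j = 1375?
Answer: -7470889003/381462369 ≈ -19.585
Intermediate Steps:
A(h, q) = 3*h + 6*q (A(h, q) = 3*((h + q) + q) = 3*(h + 2*q) = 3*h + 6*q)
J(x, t) = 2*x/(1375 + t) (J(x, t) = (x + x)/(t + 1375) = (2*x)/(1375 + t) = 2*x/(1375 + t))
(-3152621 - 2304566)/(278643 + J(A(41, -12), -6)) = (-3152621 - 2304566)/(278643 + 2*(3*41 + 6*(-12))/(1375 - 6)) = -5457187/(278643 + 2*(123 - 72)/1369) = -5457187/(278643 + 2*51*(1/1369)) = -5457187/(278643 + 102/1369) = -5457187/381462369/1369 = -5457187*1369/381462369 = -7470889003/381462369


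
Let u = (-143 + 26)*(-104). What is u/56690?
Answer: 6084/28345 ≈ 0.21464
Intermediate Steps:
u = 12168 (u = -117*(-104) = 12168)
u/56690 = 12168/56690 = 12168*(1/56690) = 6084/28345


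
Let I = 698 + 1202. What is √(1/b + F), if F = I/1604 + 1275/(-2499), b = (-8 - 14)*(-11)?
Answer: 9*√31942858/61754 ≈ 0.82369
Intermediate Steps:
I = 1900
b = 242 (b = -22*(-11) = 242)
F = 13250/19649 (F = 1900/1604 + 1275/(-2499) = 1900*(1/1604) + 1275*(-1/2499) = 475/401 - 25/49 = 13250/19649 ≈ 0.67433)
√(1/b + F) = √(1/242 + 13250/19649) = √(3226149/4755058) = 9*√31942858/61754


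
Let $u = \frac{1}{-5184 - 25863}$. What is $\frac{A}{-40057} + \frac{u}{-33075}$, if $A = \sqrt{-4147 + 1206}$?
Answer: $\frac{1}{1026879525} - \frac{i \sqrt{2941}}{40057} \approx 9.7382 \cdot 10^{-10} - 0.0013538 i$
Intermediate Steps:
$A = i \sqrt{2941}$ ($A = \sqrt{-2941} = i \sqrt{2941} \approx 54.231 i$)
$u = - \frac{1}{31047}$ ($u = \frac{1}{-31047} = - \frac{1}{31047} \approx -3.2209 \cdot 10^{-5}$)
$\frac{A}{-40057} + \frac{u}{-33075} = \frac{i \sqrt{2941}}{-40057} - \frac{1}{31047 \left(-33075\right)} = i \sqrt{2941} \left(- \frac{1}{40057}\right) - - \frac{1}{1026879525} = - \frac{i \sqrt{2941}}{40057} + \frac{1}{1026879525} = \frac{1}{1026879525} - \frac{i \sqrt{2941}}{40057}$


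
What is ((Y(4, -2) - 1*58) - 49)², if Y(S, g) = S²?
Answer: 8281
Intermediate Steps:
((Y(4, -2) - 1*58) - 49)² = ((4² - 1*58) - 49)² = ((16 - 58) - 49)² = (-42 - 49)² = (-91)² = 8281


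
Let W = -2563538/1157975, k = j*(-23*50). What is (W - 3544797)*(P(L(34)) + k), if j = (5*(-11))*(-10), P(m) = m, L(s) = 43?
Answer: 370871779158404163/165425 ≈ 2.2419e+12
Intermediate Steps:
j = 550 (j = -55*(-10) = 550)
k = -632500 (k = 550*(-23*50) = 550*(-1150) = -632500)
W = -2563538/1157975 (W = -2563538*1/1157975 = -2563538/1157975 ≈ -2.2138)
(W - 3544797)*(P(L(34)) + k) = (-2563538/1157975 - 3544797)*(43 - 632500) = -4104788869613/1157975*(-632457) = 370871779158404163/165425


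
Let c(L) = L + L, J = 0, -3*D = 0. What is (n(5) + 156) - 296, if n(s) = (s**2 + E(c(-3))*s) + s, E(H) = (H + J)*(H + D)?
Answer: 70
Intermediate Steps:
D = 0 (D = -1/3*0 = 0)
c(L) = 2*L
E(H) = H**2 (E(H) = (H + 0)*(H + 0) = H*H = H**2)
n(s) = s**2 + 37*s (n(s) = (s**2 + (2*(-3))**2*s) + s = (s**2 + (-6)**2*s) + s = (s**2 + 36*s) + s = s**2 + 37*s)
(n(5) + 156) - 296 = (5*(37 + 5) + 156) - 296 = (5*42 + 156) - 296 = (210 + 156) - 296 = 366 - 296 = 70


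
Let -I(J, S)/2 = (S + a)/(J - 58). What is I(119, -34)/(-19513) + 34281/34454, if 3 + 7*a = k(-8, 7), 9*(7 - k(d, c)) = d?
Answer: 52459893755/52727599314 ≈ 0.99492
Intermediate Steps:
k(d, c) = 7 - d/9
a = 44/63 (a = -3/7 + (7 - ⅑*(-8))/7 = -3/7 + (7 + 8/9)/7 = -3/7 + (⅐)*(71/9) = -3/7 + 71/63 = 44/63 ≈ 0.69841)
I(J, S) = -2*(44/63 + S)/(-58 + J) (I(J, S) = -2*(S + 44/63)/(J - 58) = -2*(44/63 + S)/(-58 + J))
I(119, -34)/(-19513) + 34281/34454 = (2*(-44 - 63*(-34))/(63*(-58 + 119)))/(-19513) + 34281/34454 = ((2/63)*(-44 + 2142)/61)*(-1/19513) + 34281*(1/34454) = ((2/63)*(1/61)*2098)*(-1/19513) + 34281/34454 = (4196/3843)*(-1/19513) + 34281/34454 = -4196/74988459 + 34281/34454 = 52459893755/52727599314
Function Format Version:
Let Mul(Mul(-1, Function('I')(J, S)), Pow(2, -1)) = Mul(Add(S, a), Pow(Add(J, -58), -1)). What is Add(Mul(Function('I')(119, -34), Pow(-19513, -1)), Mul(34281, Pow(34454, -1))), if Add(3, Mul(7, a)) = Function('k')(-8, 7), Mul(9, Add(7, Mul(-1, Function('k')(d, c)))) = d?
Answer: Rational(52459893755, 52727599314) ≈ 0.99492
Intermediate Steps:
Function('k')(d, c) = Add(7, Mul(Rational(-1, 9), d))
a = Rational(44, 63) (a = Add(Rational(-3, 7), Mul(Rational(1, 7), Add(7, Mul(Rational(-1, 9), -8)))) = Add(Rational(-3, 7), Mul(Rational(1, 7), Add(7, Rational(8, 9)))) = Add(Rational(-3, 7), Mul(Rational(1, 7), Rational(71, 9))) = Add(Rational(-3, 7), Rational(71, 63)) = Rational(44, 63) ≈ 0.69841)
Function('I')(J, S) = Mul(-2, Pow(Add(-58, J), -1), Add(Rational(44, 63), S)) (Function('I')(J, S) = Mul(-2, Mul(Add(S, Rational(44, 63)), Pow(Add(J, -58), -1))) = Mul(-2, Mul(Add(Rational(44, 63), S), Pow(Add(-58, J), -1))) = Mul(-2, Mul(Pow(Add(-58, J), -1), Add(Rational(44, 63), S))) = Mul(-2, Pow(Add(-58, J), -1), Add(Rational(44, 63), S)))
Add(Mul(Function('I')(119, -34), Pow(-19513, -1)), Mul(34281, Pow(34454, -1))) = Add(Mul(Mul(Rational(2, 63), Pow(Add(-58, 119), -1), Add(-44, Mul(-63, -34))), Pow(-19513, -1)), Mul(34281, Pow(34454, -1))) = Add(Mul(Mul(Rational(2, 63), Pow(61, -1), Add(-44, 2142)), Rational(-1, 19513)), Mul(34281, Rational(1, 34454))) = Add(Mul(Mul(Rational(2, 63), Rational(1, 61), 2098), Rational(-1, 19513)), Rational(34281, 34454)) = Add(Mul(Rational(4196, 3843), Rational(-1, 19513)), Rational(34281, 34454)) = Add(Rational(-4196, 74988459), Rational(34281, 34454)) = Rational(52459893755, 52727599314)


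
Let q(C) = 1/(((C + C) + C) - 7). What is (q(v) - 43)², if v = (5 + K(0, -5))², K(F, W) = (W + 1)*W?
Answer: 6451784329/3489424 ≈ 1849.0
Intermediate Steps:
K(F, W) = W*(1 + W) (K(F, W) = (1 + W)*W = W*(1 + W))
v = 625 (v = (5 - 5*(1 - 5))² = (5 - 5*(-4))² = (5 + 20)² = 25² = 625)
q(C) = 1/(-7 + 3*C) (q(C) = 1/((2*C + C) - 7) = 1/(3*C - 7) = 1/(-7 + 3*C))
(q(v) - 43)² = (1/(-7 + 3*625) - 43)² = (1/(-7 + 1875) - 43)² = (1/1868 - 43)² = (-80323/1868)² = 6451784329/3489424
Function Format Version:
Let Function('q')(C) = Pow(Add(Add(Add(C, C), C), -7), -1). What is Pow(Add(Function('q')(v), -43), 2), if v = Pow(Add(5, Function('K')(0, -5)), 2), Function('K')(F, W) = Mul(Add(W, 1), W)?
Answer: Rational(6451784329, 3489424) ≈ 1849.0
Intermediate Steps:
Function('K')(F, W) = Mul(W, Add(1, W)) (Function('K')(F, W) = Mul(Add(1, W), W) = Mul(W, Add(1, W)))
v = 625 (v = Pow(Add(5, Mul(-5, Add(1, -5))), 2) = Pow(Add(5, Mul(-5, -4)), 2) = Pow(Add(5, 20), 2) = Pow(25, 2) = 625)
Function('q')(C) = Pow(Add(-7, Mul(3, C)), -1) (Function('q')(C) = Pow(Add(Add(Mul(2, C), C), -7), -1) = Pow(Add(Mul(3, C), -7), -1) = Pow(Add(-7, Mul(3, C)), -1))
Pow(Add(Function('q')(v), -43), 2) = Pow(Add(Pow(Add(-7, Mul(3, 625)), -1), -43), 2) = Pow(Add(Pow(Add(-7, 1875), -1), -43), 2) = Pow(Add(Pow(1868, -1), -43), 2) = Pow(Add(Rational(1, 1868), -43), 2) = Pow(Rational(-80323, 1868), 2) = Rational(6451784329, 3489424)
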